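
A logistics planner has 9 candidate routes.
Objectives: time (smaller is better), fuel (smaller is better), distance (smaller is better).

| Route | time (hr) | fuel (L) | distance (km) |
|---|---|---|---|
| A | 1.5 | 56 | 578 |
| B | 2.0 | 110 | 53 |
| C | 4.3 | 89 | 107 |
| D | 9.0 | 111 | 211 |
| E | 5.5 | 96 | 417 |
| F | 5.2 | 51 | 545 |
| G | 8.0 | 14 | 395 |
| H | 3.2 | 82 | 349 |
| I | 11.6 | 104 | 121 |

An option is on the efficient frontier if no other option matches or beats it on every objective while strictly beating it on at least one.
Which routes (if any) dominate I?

C

C: time 4.3≤11.6, fuel 89≤104, distance 107≤121 — dominates I.
Others (A, B, D, E, F, G, H) are each worse than I on at least one objective.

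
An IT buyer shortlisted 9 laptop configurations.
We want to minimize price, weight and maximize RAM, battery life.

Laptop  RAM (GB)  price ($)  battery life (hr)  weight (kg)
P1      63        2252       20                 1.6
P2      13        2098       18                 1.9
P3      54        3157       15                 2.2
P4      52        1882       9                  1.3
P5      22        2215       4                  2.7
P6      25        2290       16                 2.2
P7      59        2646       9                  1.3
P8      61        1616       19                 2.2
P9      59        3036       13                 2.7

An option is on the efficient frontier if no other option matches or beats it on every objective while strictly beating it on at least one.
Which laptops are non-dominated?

P1: not dominated (best RAM).
P2: not dominated.
P3: dominated by P1 (RAM 63≥54, price 2252≤3157, battery life 20≥15, weight 1.6≤2.2).
P4: not dominated.
P5: dominated by P4 (RAM 52≥22, price 1882≤2215, battery life 9≥4, weight 1.3≤2.7).
P6: dominated by P1 (RAM 63≥25, price 2252≤2290, battery life 20≥16, weight 1.6≤2.2).
P7: not dominated.
P8: not dominated (best price).
P9: dominated by P1 (RAM 63≥59, price 2252≤3036, battery life 20≥13, weight 1.6≤2.7).

P1, P2, P4, P7, P8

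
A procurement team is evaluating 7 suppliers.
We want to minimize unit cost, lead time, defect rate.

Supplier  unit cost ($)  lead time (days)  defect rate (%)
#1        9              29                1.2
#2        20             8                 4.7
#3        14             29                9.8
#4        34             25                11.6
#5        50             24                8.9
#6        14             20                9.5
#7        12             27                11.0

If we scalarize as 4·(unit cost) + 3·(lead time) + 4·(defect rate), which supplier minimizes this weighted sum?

#2

#1: 4·9 + 3·29 + 4·1.2 = 127.8
#2: 4·20 + 3·8 + 4·4.7 = 122.8
#3: 4·14 + 3·29 + 4·9.8 = 182.2
#4: 4·34 + 3·25 + 4·11.6 = 257.4
#5: 4·50 + 3·24 + 4·8.9 = 307.6
#6: 4·14 + 3·20 + 4·9.5 = 154.0
#7: 4·12 + 3·27 + 4·11.0 = 173.0
Lowest: #2 at 122.8.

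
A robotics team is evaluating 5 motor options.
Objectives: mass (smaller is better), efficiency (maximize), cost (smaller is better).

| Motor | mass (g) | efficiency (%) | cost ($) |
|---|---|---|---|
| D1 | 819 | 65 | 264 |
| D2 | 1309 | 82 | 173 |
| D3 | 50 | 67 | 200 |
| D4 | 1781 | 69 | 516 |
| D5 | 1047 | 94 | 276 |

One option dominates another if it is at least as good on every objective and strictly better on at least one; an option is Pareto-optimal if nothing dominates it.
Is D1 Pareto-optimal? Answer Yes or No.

D3 vs D1: mass 50≤819, efficiency 67≥65, cost 200≤264 — D3 is at least as good on every objective and strictly better on at least one, so D3 dominates D1.

No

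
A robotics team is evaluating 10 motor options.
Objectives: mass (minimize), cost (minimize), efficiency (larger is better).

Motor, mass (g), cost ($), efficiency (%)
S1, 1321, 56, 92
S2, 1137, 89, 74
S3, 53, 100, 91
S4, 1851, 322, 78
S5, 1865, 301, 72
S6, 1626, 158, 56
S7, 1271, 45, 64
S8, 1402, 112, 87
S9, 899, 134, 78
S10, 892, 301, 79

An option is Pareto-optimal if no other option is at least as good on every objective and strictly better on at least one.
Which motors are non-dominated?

S1, S2, S3, S7

S1: not dominated (best efficiency).
S2: not dominated.
S3: not dominated (best mass).
S4: dominated by S1 (mass 1321≤1851, cost 56≤322, efficiency 92≥78).
S5: dominated by S1 (mass 1321≤1865, cost 56≤301, efficiency 92≥72).
S6: dominated by S1 (mass 1321≤1626, cost 56≤158, efficiency 92≥56).
S7: not dominated (best cost).
S8: dominated by S1 (mass 1321≤1402, cost 56≤112, efficiency 92≥87).
S9: dominated by S3 (mass 53≤899, cost 100≤134, efficiency 91≥78).
S10: dominated by S3 (mass 53≤892, cost 100≤301, efficiency 91≥79).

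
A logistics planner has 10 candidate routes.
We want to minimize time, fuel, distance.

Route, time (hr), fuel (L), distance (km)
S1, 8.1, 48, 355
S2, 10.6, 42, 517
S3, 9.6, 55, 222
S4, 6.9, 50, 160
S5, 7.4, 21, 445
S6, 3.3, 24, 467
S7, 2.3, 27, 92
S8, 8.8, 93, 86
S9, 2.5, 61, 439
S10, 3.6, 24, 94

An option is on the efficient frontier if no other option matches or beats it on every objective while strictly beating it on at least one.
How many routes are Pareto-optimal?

S1: dominated by S7 (time 2.3≤8.1, fuel 27≤48, distance 92≤355).
S2: dominated by S5 (time 7.4≤10.6, fuel 21≤42, distance 445≤517).
S3: dominated by S4 (time 6.9≤9.6, fuel 50≤55, distance 160≤222).
S4: dominated by S7 (time 2.3≤6.9, fuel 27≤50, distance 92≤160).
S5: not dominated (best fuel).
S6: not dominated.
S7: not dominated (best time).
S8: not dominated (best distance).
S9: dominated by S7 (time 2.3≤2.5, fuel 27≤61, distance 92≤439).
S10: not dominated.
Pareto-optimal: S5, S6, S7, S8, S10 → 5.

5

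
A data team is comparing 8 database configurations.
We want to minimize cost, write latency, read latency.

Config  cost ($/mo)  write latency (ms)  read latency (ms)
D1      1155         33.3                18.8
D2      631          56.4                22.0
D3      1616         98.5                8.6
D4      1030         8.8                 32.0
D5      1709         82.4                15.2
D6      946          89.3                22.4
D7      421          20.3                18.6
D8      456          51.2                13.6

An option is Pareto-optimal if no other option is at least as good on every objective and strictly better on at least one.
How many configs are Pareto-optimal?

D1: dominated by D7 (cost 421≤1155, write latency 20.3≤33.3, read latency 18.6≤18.8).
D2: dominated by D7 (cost 421≤631, write latency 20.3≤56.4, read latency 18.6≤22.0).
D3: not dominated (best read latency).
D4: not dominated (best write latency).
D5: dominated by D8 (cost 456≤1709, write latency 51.2≤82.4, read latency 13.6≤15.2).
D6: dominated by D2 (cost 631≤946, write latency 56.4≤89.3, read latency 22.0≤22.4).
D7: not dominated (best cost).
D8: not dominated.
Pareto-optimal: D3, D4, D7, D8 → 4.

4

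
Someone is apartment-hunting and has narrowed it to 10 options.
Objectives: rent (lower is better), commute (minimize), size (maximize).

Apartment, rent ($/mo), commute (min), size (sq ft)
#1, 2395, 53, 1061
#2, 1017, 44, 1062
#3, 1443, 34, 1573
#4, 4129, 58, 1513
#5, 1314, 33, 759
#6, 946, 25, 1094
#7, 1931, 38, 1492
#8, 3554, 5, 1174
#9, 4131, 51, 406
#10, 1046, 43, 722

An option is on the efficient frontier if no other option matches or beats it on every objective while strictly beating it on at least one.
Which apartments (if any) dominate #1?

#2: rent 1017≤2395, commute 44≤53, size 1062≥1061 — dominates #1.
#3: rent 1443≤2395, commute 34≤53, size 1573≥1061 — dominates #1.
#6: rent 946≤2395, commute 25≤53, size 1094≥1061 — dominates #1.
#7: rent 1931≤2395, commute 38≤53, size 1492≥1061 — dominates #1.
Others (#4, #5, #8, #9, #10) are each worse than #1 on at least one objective.

#2, #3, #6, #7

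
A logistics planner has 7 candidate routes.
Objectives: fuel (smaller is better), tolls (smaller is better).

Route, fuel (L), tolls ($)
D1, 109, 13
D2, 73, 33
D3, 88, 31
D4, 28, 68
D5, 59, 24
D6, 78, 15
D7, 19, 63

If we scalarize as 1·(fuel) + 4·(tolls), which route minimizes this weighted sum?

D6

D1: 1·109 + 4·13 = 161
D2: 1·73 + 4·33 = 205
D3: 1·88 + 4·31 = 212
D4: 1·28 + 4·68 = 300
D5: 1·59 + 4·24 = 155
D6: 1·78 + 4·15 = 138
D7: 1·19 + 4·63 = 271
Lowest: D6 at 138.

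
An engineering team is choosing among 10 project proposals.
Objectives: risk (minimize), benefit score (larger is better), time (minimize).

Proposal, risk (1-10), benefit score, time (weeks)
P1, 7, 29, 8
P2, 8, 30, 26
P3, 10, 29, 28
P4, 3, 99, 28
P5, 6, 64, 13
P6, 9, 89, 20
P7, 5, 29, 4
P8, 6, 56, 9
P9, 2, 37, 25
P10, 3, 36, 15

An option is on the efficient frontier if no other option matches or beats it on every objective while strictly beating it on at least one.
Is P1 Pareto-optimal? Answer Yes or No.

No

P7 vs P1: risk 5≤7, benefit score 29≥29, time 4≤8 — P7 is at least as good on every objective and strictly better on at least one, so P7 dominates P1.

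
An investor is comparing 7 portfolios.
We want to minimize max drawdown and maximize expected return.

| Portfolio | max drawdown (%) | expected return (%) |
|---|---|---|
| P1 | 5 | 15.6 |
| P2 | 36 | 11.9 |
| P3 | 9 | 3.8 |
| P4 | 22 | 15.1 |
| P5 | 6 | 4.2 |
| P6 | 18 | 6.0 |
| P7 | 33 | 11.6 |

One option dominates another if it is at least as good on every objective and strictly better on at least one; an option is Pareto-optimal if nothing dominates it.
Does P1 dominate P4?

P1 vs P4: max drawdown 5≤22, expected return 15.6≥15.1 — P1 is at least as good on every objective with at least one strict improvement.

Yes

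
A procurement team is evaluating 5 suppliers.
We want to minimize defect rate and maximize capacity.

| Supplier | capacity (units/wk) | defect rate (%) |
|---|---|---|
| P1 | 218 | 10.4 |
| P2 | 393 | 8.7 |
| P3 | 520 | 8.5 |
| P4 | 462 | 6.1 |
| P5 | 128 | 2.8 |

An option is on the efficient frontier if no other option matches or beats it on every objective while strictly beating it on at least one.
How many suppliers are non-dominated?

3

P1: dominated by P2 (capacity 393≥218, defect rate 8.7≤10.4).
P2: dominated by P3 (capacity 520≥393, defect rate 8.5≤8.7).
P3: not dominated (best capacity).
P4: not dominated.
P5: not dominated (best defect rate).
Pareto-optimal: P3, P4, P5 → 3.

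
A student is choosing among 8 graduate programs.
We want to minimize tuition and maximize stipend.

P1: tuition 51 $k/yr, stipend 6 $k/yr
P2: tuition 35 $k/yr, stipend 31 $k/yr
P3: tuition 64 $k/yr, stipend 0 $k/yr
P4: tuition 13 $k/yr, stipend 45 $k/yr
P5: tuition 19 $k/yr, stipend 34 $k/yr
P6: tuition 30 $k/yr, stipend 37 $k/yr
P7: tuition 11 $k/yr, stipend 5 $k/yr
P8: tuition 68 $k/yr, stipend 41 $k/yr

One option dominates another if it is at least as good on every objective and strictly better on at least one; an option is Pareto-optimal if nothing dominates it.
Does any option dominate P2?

Yes

P4 vs P2: tuition 13≤35, stipend 45≥31 — P4 is at least as good on every objective and strictly better on at least one, so P4 dominates P2.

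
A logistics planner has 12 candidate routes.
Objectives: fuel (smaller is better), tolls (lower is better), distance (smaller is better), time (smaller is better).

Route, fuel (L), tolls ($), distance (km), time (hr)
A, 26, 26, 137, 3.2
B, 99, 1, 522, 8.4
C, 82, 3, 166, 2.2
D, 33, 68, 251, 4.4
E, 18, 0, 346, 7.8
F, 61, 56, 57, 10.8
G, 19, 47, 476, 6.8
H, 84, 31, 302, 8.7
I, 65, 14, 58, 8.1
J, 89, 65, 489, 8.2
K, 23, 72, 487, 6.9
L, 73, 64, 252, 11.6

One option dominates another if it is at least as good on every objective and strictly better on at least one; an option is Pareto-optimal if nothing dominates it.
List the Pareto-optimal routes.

A: not dominated.
B: dominated by E (fuel 18≤99, tolls 0≤1, distance 346≤522, time 7.8≤8.4).
C: not dominated (best time).
D: dominated by A (fuel 26≤33, tolls 26≤68, distance 137≤251, time 3.2≤4.4).
E: not dominated (best fuel).
F: not dominated (best distance).
G: not dominated.
H: dominated by A (fuel 26≤84, tolls 26≤31, distance 137≤302, time 3.2≤8.7).
I: not dominated.
J: dominated by A (fuel 26≤89, tolls 26≤65, distance 137≤489, time 3.2≤8.2).
K: dominated by G (fuel 19≤23, tolls 47≤72, distance 476≤487, time 6.8≤6.9).
L: dominated by A (fuel 26≤73, tolls 26≤64, distance 137≤252, time 3.2≤11.6).

A, C, E, F, G, I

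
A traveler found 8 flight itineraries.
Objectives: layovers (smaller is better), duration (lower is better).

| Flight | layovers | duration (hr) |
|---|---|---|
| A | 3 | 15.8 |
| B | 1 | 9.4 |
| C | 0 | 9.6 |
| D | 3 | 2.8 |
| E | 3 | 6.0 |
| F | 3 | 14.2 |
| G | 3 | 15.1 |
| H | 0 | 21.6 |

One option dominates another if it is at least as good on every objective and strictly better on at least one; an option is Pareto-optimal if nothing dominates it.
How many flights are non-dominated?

A: dominated by B (layovers 1≤3, duration 9.4≤15.8).
B: not dominated.
C: not dominated.
D: not dominated (best duration).
E: dominated by D (layovers 3≤3, duration 2.8≤6.0).
F: dominated by B (layovers 1≤3, duration 9.4≤14.2).
G: dominated by B (layovers 1≤3, duration 9.4≤15.1).
H: dominated by C (layovers 0≤0, duration 9.6≤21.6).
Pareto-optimal: B, C, D → 3.

3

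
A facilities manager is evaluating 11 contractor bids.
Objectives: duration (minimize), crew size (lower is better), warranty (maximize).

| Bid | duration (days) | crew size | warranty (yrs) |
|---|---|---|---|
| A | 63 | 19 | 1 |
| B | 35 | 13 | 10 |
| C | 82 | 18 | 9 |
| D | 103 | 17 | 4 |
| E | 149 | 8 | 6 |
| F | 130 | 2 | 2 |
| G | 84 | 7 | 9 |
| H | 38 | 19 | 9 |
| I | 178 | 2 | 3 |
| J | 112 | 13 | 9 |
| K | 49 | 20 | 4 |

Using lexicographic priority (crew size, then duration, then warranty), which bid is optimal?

First minimize crew size: best is 2, kept {F, I}.
Then minimize duration: best is 130, kept {F}.

F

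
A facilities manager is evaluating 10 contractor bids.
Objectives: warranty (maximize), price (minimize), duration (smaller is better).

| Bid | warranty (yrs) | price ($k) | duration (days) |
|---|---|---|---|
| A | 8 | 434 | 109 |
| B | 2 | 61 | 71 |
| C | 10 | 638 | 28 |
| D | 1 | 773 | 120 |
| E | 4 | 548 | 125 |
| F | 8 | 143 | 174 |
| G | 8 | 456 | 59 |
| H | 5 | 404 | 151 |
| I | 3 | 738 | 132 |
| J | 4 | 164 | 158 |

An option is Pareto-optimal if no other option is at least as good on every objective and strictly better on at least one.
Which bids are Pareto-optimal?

A, B, C, F, G, H, J

A: not dominated.
B: not dominated (best price).
C: not dominated (best warranty).
D: dominated by A (warranty 8≥1, price 434≤773, duration 109≤120).
E: dominated by A (warranty 8≥4, price 434≤548, duration 109≤125).
F: not dominated.
G: not dominated.
H: not dominated.
I: dominated by A (warranty 8≥3, price 434≤738, duration 109≤132).
J: not dominated.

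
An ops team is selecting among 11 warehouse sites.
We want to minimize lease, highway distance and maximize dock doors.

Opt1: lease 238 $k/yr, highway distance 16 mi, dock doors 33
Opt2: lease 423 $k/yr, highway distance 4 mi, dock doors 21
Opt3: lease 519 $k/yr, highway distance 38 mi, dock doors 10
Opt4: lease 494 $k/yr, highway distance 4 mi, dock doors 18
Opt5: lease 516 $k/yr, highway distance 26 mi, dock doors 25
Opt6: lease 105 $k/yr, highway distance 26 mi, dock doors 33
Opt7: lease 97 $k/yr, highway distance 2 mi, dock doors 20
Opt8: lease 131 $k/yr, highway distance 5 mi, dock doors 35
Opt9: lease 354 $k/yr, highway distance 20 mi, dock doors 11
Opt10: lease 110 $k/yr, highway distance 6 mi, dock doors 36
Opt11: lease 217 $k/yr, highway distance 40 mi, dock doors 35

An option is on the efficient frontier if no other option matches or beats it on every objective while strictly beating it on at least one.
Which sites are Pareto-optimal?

Opt2, Opt6, Opt7, Opt8, Opt10

Opt1: dominated by Opt8 (lease 131≤238, highway distance 5≤16, dock doors 35≥33).
Opt2: not dominated.
Opt3: dominated by Opt1 (lease 238≤519, highway distance 16≤38, dock doors 33≥10).
Opt4: dominated by Opt2 (lease 423≤494, highway distance 4≤4, dock doors 21≥18).
Opt5: dominated by Opt1 (lease 238≤516, highway distance 16≤26, dock doors 33≥25).
Opt6: not dominated.
Opt7: not dominated (best lease).
Opt8: not dominated.
Opt9: dominated by Opt1 (lease 238≤354, highway distance 16≤20, dock doors 33≥11).
Opt10: not dominated (best dock doors).
Opt11: dominated by Opt8 (lease 131≤217, highway distance 5≤40, dock doors 35≥35).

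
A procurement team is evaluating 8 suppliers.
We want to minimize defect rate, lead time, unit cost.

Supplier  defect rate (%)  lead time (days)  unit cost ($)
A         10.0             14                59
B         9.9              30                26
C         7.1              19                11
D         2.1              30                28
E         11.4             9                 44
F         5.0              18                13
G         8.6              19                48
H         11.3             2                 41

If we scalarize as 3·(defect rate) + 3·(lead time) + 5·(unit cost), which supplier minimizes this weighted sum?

A: 3·10.0 + 3·14 + 5·59 = 367.0
B: 3·9.9 + 3·30 + 5·26 = 249.7
C: 3·7.1 + 3·19 + 5·11 = 133.3
D: 3·2.1 + 3·30 + 5·28 = 236.3
E: 3·11.4 + 3·9 + 5·44 = 281.2
F: 3·5.0 + 3·18 + 5·13 = 134.0
G: 3·8.6 + 3·19 + 5·48 = 322.8
H: 3·11.3 + 3·2 + 5·41 = 244.9
Lowest: C at 133.3.

C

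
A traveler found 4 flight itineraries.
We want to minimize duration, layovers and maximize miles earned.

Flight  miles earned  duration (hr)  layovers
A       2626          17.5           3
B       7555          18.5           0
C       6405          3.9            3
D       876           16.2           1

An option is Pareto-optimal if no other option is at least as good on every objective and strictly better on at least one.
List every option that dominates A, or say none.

C: miles earned 6405≥2626, duration 3.9≤17.5, layovers 3≤3 — dominates A.
Others (B, D) are each worse than A on at least one objective.

C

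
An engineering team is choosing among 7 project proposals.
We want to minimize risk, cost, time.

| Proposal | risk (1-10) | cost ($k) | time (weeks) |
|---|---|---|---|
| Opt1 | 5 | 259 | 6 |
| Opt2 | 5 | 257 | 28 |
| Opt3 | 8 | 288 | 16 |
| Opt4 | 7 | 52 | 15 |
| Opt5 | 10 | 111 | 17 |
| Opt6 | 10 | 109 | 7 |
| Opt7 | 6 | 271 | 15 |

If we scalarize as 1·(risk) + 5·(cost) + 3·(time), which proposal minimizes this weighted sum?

Opt1: 1·5 + 5·259 + 3·6 = 1318
Opt2: 1·5 + 5·257 + 3·28 = 1374
Opt3: 1·8 + 5·288 + 3·16 = 1496
Opt4: 1·7 + 5·52 + 3·15 = 312
Opt5: 1·10 + 5·111 + 3·17 = 616
Opt6: 1·10 + 5·109 + 3·7 = 576
Opt7: 1·6 + 5·271 + 3·15 = 1406
Lowest: Opt4 at 312.

Opt4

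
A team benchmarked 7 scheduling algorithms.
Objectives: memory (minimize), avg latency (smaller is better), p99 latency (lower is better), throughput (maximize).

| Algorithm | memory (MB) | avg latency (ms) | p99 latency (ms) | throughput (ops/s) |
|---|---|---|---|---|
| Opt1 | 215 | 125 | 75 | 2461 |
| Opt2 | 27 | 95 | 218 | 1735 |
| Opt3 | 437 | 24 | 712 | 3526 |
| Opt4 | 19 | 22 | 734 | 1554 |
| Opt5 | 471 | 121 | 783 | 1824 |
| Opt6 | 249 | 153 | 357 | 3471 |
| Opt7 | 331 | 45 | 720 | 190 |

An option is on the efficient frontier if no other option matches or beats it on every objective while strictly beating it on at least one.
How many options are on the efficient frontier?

6

Opt1: not dominated (best p99 latency).
Opt2: not dominated.
Opt3: not dominated (best throughput).
Opt4: not dominated (best memory).
Opt5: dominated by Opt3 (memory 437≤471, avg latency 24≤121, p99 latency 712≤783, throughput 3526≥1824).
Opt6: not dominated.
Opt7: not dominated.
Pareto-optimal: Opt1, Opt2, Opt3, Opt4, Opt6, Opt7 → 6.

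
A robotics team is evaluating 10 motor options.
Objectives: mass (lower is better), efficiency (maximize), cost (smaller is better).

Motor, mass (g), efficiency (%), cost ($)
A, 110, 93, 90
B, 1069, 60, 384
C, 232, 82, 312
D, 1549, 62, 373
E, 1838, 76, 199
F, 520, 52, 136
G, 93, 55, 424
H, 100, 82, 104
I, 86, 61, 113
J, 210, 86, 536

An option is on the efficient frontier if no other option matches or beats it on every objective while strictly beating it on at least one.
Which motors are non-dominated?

A, H, I

A: not dominated (best efficiency).
B: dominated by A (mass 110≤1069, efficiency 93≥60, cost 90≤384).
C: dominated by A (mass 110≤232, efficiency 93≥82, cost 90≤312).
D: dominated by A (mass 110≤1549, efficiency 93≥62, cost 90≤373).
E: dominated by A (mass 110≤1838, efficiency 93≥76, cost 90≤199).
F: dominated by A (mass 110≤520, efficiency 93≥52, cost 90≤136).
G: dominated by I (mass 86≤93, efficiency 61≥55, cost 113≤424).
H: not dominated.
I: not dominated (best mass).
J: dominated by A (mass 110≤210, efficiency 93≥86, cost 90≤536).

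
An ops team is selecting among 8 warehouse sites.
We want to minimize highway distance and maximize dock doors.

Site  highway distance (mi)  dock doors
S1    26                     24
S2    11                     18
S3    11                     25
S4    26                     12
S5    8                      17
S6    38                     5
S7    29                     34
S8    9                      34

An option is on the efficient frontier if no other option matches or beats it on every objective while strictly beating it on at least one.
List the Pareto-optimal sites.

S5, S8

S1: dominated by S3 (highway distance 11≤26, dock doors 25≥24).
S2: dominated by S3 (highway distance 11≤11, dock doors 25≥18).
S3: dominated by S8 (highway distance 9≤11, dock doors 34≥25).
S4: dominated by S1 (highway distance 26≤26, dock doors 24≥12).
S5: not dominated (best highway distance).
S6: dominated by S1 (highway distance 26≤38, dock doors 24≥5).
S7: dominated by S8 (highway distance 9≤29, dock doors 34≥34).
S8: not dominated.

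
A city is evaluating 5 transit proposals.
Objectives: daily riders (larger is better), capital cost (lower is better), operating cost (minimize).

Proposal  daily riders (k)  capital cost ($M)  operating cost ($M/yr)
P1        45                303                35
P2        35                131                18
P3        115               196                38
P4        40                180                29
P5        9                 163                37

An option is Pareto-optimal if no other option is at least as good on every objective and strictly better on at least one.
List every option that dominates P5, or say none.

P2: daily riders 35≥9, capital cost 131≤163, operating cost 18≤37 — dominates P5.
Others (P1, P3, P4) are each worse than P5 on at least one objective.

P2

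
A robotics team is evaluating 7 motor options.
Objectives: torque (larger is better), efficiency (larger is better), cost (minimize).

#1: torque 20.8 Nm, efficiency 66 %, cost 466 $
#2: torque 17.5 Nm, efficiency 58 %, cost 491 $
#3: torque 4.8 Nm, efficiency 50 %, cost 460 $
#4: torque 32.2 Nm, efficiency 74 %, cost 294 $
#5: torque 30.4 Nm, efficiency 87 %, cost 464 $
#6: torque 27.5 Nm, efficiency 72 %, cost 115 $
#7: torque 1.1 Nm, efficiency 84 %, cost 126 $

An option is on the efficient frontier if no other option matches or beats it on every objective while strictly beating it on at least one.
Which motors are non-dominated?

#4, #5, #6, #7

#1: dominated by #4 (torque 32.2≥20.8, efficiency 74≥66, cost 294≤466).
#2: dominated by #1 (torque 20.8≥17.5, efficiency 66≥58, cost 466≤491).
#3: dominated by #4 (torque 32.2≥4.8, efficiency 74≥50, cost 294≤460).
#4: not dominated (best torque).
#5: not dominated (best efficiency).
#6: not dominated (best cost).
#7: not dominated.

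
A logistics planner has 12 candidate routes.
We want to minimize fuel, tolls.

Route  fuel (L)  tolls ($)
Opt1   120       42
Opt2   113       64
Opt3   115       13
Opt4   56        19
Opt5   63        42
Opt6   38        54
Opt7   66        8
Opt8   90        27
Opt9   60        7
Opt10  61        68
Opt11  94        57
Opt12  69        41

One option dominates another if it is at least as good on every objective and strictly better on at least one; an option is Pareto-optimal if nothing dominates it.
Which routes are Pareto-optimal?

Opt4, Opt6, Opt9

Opt1: dominated by Opt3 (fuel 115≤120, tolls 13≤42).
Opt2: dominated by Opt4 (fuel 56≤113, tolls 19≤64).
Opt3: dominated by Opt7 (fuel 66≤115, tolls 8≤13).
Opt4: not dominated.
Opt5: dominated by Opt4 (fuel 56≤63, tolls 19≤42).
Opt6: not dominated (best fuel).
Opt7: dominated by Opt9 (fuel 60≤66, tolls 7≤8).
Opt8: dominated by Opt4 (fuel 56≤90, tolls 19≤27).
Opt9: not dominated (best tolls).
Opt10: dominated by Opt4 (fuel 56≤61, tolls 19≤68).
Opt11: dominated by Opt4 (fuel 56≤94, tolls 19≤57).
Opt12: dominated by Opt4 (fuel 56≤69, tolls 19≤41).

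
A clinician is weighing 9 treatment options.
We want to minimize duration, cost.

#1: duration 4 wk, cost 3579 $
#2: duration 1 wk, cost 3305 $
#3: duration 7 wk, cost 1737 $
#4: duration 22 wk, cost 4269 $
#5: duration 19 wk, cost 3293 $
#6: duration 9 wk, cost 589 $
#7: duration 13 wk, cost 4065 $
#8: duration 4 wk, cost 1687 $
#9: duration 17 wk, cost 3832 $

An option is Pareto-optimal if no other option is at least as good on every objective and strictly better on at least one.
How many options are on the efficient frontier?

#1: dominated by #2 (duration 1≤4, cost 3305≤3579).
#2: not dominated (best duration).
#3: dominated by #8 (duration 4≤7, cost 1687≤1737).
#4: dominated by #1 (duration 4≤22, cost 3579≤4269).
#5: dominated by #3 (duration 7≤19, cost 1737≤3293).
#6: not dominated (best cost).
#7: dominated by #1 (duration 4≤13, cost 3579≤4065).
#8: not dominated.
#9: dominated by #1 (duration 4≤17, cost 3579≤3832).
Pareto-optimal: #2, #6, #8 → 3.

3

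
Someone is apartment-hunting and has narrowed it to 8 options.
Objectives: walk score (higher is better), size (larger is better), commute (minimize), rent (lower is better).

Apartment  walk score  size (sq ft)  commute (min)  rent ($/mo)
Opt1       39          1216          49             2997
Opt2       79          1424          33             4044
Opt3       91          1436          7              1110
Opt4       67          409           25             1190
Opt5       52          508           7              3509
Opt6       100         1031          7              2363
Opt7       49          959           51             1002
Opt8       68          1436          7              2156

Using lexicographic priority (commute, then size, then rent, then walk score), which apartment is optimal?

First minimize commute: best is 7, kept {Opt3, Opt5, Opt6, Opt8}.
Then maximize size: best is 1436, kept {Opt3, Opt8}.
Then minimize rent: best is 1110, kept {Opt3}.

Opt3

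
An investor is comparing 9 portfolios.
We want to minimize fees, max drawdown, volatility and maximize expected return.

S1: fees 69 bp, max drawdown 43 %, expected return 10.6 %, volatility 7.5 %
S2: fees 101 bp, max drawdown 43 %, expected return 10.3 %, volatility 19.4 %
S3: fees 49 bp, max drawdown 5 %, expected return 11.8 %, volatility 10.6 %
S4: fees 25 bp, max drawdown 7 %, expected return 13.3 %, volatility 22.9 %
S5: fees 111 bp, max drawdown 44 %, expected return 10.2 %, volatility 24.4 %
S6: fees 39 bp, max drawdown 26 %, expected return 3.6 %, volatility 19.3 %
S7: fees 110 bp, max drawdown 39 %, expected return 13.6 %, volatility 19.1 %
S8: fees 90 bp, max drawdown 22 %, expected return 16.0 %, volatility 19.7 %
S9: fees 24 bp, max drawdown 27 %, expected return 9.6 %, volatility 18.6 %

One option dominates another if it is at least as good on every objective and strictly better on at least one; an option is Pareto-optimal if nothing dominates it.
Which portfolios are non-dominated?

S1: not dominated (best volatility).
S2: dominated by S1 (fees 69≤101, max drawdown 43≤43, expected return 10.6≥10.3, volatility 7.5≤19.4).
S3: not dominated (best max drawdown).
S4: not dominated.
S5: dominated by S1 (fees 69≤111, max drawdown 43≤44, expected return 10.6≥10.2, volatility 7.5≤24.4).
S6: not dominated.
S7: not dominated.
S8: not dominated (best expected return).
S9: not dominated (best fees).

S1, S3, S4, S6, S7, S8, S9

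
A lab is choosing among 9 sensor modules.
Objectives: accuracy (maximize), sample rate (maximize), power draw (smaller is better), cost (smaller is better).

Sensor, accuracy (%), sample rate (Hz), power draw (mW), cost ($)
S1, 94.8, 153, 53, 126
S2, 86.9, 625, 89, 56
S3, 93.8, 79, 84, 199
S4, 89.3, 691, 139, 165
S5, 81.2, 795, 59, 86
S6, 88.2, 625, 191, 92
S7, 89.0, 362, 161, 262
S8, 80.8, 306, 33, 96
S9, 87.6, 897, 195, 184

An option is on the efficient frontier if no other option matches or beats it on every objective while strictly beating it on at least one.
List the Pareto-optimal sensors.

S1, S2, S4, S5, S6, S8, S9

S1: not dominated (best accuracy).
S2: not dominated (best cost).
S3: dominated by S1 (accuracy 94.8≥93.8, sample rate 153≥79, power draw 53≤84, cost 126≤199).
S4: not dominated.
S5: not dominated.
S6: not dominated.
S7: dominated by S4 (accuracy 89.3≥89.0, sample rate 691≥362, power draw 139≤161, cost 165≤262).
S8: not dominated (best power draw).
S9: not dominated (best sample rate).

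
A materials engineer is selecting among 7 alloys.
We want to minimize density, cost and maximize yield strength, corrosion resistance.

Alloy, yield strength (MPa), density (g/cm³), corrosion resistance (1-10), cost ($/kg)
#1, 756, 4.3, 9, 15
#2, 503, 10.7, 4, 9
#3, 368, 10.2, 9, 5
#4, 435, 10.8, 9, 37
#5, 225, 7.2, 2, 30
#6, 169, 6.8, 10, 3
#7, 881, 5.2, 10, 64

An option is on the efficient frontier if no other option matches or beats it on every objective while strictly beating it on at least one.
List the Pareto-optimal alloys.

#1: not dominated (best density).
#2: not dominated.
#3: not dominated.
#4: dominated by #1 (yield strength 756≥435, density 4.3≤10.8, corrosion resistance 9≥9, cost 15≤37).
#5: dominated by #1 (yield strength 756≥225, density 4.3≤7.2, corrosion resistance 9≥2, cost 15≤30).
#6: not dominated (best cost).
#7: not dominated (best yield strength).

#1, #2, #3, #6, #7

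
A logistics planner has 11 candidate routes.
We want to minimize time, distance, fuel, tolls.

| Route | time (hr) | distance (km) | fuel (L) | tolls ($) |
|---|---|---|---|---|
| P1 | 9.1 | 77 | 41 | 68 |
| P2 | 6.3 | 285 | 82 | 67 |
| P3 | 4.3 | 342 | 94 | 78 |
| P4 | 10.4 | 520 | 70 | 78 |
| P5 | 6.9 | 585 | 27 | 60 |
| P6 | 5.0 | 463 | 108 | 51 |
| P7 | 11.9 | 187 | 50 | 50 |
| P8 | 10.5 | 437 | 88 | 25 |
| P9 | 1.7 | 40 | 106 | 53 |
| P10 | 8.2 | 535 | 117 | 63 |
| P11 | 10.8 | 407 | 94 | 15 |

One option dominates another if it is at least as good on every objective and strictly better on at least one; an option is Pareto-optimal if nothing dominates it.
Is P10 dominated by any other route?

Yes

P6 vs P10: time 5.0≤8.2, distance 463≤535, fuel 108≤117, tolls 51≤63 — P6 is at least as good on every objective and strictly better on at least one, so P6 dominates P10.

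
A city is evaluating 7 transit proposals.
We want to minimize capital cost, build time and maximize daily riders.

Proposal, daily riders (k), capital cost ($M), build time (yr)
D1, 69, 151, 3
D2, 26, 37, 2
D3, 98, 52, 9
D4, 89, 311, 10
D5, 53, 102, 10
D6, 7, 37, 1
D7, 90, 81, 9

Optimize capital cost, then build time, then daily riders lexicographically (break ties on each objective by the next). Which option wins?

First minimize capital cost: best is 37, kept {D2, D6}.
Then minimize build time: best is 1, kept {D6}.

D6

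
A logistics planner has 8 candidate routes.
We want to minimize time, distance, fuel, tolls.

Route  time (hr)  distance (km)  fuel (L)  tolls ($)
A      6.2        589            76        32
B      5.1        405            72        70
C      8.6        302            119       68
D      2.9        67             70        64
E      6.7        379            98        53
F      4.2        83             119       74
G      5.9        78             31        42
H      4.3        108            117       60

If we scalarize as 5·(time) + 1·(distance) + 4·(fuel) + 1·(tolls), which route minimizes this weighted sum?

G

A: 5·6.2 + 1·589 + 4·76 + 1·32 = 956.0
B: 5·5.1 + 1·405 + 4·72 + 1·70 = 788.5
C: 5·8.6 + 1·302 + 4·119 + 1·68 = 889.0
D: 5·2.9 + 1·67 + 4·70 + 1·64 = 425.5
E: 5·6.7 + 1·379 + 4·98 + 1·53 = 857.5
F: 5·4.2 + 1·83 + 4·119 + 1·74 = 654.0
G: 5·5.9 + 1·78 + 4·31 + 1·42 = 273.5
H: 5·4.3 + 1·108 + 4·117 + 1·60 = 657.5
Lowest: G at 273.5.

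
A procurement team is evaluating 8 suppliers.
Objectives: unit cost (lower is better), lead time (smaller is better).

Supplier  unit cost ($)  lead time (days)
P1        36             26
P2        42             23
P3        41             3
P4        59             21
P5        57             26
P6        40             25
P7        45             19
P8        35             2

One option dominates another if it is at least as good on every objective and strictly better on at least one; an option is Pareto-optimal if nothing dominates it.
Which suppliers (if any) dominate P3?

P8

P8: unit cost 35≤41, lead time 2≤3 — dominates P3.
Others (P1, P2, P4, P5, P6, P7) are each worse than P3 on at least one objective.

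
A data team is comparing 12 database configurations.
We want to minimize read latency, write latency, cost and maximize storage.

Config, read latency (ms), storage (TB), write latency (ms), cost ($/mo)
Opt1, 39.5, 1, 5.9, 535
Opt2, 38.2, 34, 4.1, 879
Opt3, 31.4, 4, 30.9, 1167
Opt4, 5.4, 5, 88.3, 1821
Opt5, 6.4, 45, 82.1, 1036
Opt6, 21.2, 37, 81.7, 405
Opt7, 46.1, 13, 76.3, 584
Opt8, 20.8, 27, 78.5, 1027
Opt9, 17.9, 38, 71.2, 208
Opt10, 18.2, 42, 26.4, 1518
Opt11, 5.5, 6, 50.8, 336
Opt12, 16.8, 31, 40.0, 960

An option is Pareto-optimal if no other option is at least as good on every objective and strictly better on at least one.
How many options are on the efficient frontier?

Opt1: not dominated.
Opt2: not dominated (best write latency).
Opt3: not dominated.
Opt4: not dominated (best read latency).
Opt5: not dominated (best storage).
Opt6: dominated by Opt9 (read latency 17.9≤21.2, storage 38≥37, write latency 71.2≤81.7, cost 208≤405).
Opt7: dominated by Opt9 (read latency 17.9≤46.1, storage 38≥13, write latency 71.2≤76.3, cost 208≤584).
Opt8: dominated by Opt9 (read latency 17.9≤20.8, storage 38≥27, write latency 71.2≤78.5, cost 208≤1027).
Opt9: not dominated (best cost).
Opt10: not dominated.
Opt11: not dominated.
Opt12: not dominated.
Pareto-optimal: Opt1, Opt2, Opt3, Opt4, Opt5, Opt9, Opt10, Opt11, Opt12 → 9.

9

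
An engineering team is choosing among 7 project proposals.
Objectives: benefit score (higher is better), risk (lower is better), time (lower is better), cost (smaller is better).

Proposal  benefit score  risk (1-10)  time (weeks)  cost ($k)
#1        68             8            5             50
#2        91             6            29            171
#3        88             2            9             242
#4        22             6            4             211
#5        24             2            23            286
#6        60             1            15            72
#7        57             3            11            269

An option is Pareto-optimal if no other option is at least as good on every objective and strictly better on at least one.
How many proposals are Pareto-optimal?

5

#1: not dominated (best cost).
#2: not dominated (best benefit score).
#3: not dominated.
#4: not dominated (best time).
#5: dominated by #3 (benefit score 88≥24, risk 2≤2, time 9≤23, cost 242≤286).
#6: not dominated (best risk).
#7: dominated by #3 (benefit score 88≥57, risk 2≤3, time 9≤11, cost 242≤269).
Pareto-optimal: #1, #2, #3, #4, #6 → 5.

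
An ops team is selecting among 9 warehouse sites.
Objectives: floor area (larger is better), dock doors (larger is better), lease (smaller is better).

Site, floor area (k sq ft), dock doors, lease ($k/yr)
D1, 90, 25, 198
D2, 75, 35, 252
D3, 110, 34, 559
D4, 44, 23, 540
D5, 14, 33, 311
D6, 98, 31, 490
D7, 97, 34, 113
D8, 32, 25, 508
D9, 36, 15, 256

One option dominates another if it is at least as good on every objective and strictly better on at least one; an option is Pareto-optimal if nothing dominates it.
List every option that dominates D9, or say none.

D1: floor area 90≥36, dock doors 25≥15, lease 198≤256 — dominates D9.
D2: floor area 75≥36, dock doors 35≥15, lease 252≤256 — dominates D9.
D7: floor area 97≥36, dock doors 34≥15, lease 113≤256 — dominates D9.
Others (D3, D4, D5, D6, D8) are each worse than D9 on at least one objective.

D1, D2, D7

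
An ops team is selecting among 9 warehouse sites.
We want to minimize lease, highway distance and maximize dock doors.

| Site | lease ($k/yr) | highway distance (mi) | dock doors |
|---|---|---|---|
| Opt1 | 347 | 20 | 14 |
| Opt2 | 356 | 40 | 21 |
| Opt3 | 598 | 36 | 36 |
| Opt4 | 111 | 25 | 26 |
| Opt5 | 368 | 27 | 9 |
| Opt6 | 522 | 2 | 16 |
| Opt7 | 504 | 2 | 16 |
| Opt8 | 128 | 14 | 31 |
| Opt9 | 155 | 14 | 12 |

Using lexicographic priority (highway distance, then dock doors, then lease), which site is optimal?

Opt7

First minimize highway distance: best is 2, kept {Opt6, Opt7}.
Then maximize dock doors: best is 16, kept {Opt6, Opt7}.
Then minimize lease: best is 504, kept {Opt7}.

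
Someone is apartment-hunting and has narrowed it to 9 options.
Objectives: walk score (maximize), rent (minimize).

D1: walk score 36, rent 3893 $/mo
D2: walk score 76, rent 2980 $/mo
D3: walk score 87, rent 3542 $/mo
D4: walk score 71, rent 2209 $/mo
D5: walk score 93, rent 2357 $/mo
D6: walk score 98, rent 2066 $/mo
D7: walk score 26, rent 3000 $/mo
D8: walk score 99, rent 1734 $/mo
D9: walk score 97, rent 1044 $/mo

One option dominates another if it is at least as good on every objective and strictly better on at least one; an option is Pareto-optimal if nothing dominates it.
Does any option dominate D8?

No

D1: worse on walk score (36 vs 99).
D2: worse on walk score (76 vs 99).
D3: worse on walk score (87 vs 99).
D4: worse on walk score (71 vs 99).
D5: worse on walk score (93 vs 99).
D6: worse on walk score (98 vs 99).
D7: worse on walk score (26 vs 99).
D9: worse on walk score (97 vs 99).
No option is at least as good as D8 on every objective and strictly better on one.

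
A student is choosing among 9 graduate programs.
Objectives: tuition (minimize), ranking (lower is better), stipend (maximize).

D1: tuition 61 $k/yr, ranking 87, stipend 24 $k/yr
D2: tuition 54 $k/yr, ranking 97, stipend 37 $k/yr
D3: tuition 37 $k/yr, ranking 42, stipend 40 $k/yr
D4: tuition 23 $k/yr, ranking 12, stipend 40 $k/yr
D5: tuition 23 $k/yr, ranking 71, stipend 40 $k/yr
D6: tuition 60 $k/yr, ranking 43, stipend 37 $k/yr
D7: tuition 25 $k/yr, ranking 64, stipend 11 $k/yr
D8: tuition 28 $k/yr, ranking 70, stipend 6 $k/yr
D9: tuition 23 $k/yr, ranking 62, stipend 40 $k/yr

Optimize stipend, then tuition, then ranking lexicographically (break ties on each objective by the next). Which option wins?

First maximize stipend: best is 40, kept {D3, D4, D5, D9}.
Then minimize tuition: best is 23, kept {D4, D5, D9}.
Then minimize ranking: best is 12, kept {D4}.

D4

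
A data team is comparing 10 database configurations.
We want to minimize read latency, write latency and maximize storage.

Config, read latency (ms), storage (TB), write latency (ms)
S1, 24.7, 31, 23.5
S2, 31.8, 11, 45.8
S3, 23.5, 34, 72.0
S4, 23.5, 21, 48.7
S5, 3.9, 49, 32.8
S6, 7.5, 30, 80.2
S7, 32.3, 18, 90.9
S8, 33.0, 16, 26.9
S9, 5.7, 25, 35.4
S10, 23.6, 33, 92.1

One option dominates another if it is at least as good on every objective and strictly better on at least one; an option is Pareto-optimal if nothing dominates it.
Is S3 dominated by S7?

S7 vs S3: S7 is worse on read latency (32.3 vs 23.5), so it does not dominate S3.

No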